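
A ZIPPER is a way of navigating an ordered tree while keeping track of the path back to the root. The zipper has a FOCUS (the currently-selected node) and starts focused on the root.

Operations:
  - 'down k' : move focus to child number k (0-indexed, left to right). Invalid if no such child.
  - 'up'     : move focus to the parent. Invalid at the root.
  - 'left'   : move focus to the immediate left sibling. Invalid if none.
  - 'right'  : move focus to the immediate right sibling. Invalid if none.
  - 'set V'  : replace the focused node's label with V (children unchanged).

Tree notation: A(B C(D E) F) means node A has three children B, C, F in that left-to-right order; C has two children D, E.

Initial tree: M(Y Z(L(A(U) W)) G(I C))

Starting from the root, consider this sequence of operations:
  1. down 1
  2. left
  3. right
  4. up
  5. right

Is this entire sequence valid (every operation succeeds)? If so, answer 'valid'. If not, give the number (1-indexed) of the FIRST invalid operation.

Step 1 (down 1): focus=Z path=1 depth=1 children=['L'] left=['Y'] right=['G'] parent=M
Step 2 (left): focus=Y path=0 depth=1 children=[] left=[] right=['Z', 'G'] parent=M
Step 3 (right): focus=Z path=1 depth=1 children=['L'] left=['Y'] right=['G'] parent=M
Step 4 (up): focus=M path=root depth=0 children=['Y', 'Z', 'G'] (at root)
Step 5 (right): INVALID

Answer: 5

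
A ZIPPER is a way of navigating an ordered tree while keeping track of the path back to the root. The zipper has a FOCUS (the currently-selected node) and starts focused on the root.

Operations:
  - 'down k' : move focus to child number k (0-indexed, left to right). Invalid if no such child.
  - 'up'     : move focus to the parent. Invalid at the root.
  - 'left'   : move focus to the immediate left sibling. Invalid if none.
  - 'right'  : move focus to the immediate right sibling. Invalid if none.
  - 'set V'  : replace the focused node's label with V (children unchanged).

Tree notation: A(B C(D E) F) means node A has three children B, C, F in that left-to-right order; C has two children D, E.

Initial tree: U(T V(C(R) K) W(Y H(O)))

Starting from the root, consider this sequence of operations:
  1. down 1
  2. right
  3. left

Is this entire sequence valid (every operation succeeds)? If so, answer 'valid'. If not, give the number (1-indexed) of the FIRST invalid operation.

Answer: valid

Derivation:
Step 1 (down 1): focus=V path=1 depth=1 children=['C', 'K'] left=['T'] right=['W'] parent=U
Step 2 (right): focus=W path=2 depth=1 children=['Y', 'H'] left=['T', 'V'] right=[] parent=U
Step 3 (left): focus=V path=1 depth=1 children=['C', 'K'] left=['T'] right=['W'] parent=U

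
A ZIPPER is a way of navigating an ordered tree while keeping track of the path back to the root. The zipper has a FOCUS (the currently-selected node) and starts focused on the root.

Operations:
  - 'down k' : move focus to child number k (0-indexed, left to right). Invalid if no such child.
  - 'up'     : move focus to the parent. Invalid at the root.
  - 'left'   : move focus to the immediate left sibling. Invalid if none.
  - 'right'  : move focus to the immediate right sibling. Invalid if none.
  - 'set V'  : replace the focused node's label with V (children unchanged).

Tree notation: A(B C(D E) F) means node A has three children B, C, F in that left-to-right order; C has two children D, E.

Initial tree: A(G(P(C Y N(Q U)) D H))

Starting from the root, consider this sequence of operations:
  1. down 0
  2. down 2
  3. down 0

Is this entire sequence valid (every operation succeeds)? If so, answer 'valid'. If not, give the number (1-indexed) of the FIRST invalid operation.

Step 1 (down 0): focus=G path=0 depth=1 children=['P', 'D', 'H'] left=[] right=[] parent=A
Step 2 (down 2): focus=H path=0/2 depth=2 children=[] left=['P', 'D'] right=[] parent=G
Step 3 (down 0): INVALID

Answer: 3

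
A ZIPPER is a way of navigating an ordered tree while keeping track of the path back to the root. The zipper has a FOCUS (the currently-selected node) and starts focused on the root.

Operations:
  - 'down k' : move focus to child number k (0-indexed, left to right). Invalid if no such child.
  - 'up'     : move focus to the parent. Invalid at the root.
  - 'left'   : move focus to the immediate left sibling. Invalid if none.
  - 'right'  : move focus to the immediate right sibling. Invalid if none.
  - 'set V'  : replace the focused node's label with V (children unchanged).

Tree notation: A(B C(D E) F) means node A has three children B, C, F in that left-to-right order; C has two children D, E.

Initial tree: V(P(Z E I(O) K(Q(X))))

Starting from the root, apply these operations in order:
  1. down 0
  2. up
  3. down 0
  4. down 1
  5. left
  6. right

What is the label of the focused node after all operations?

Step 1 (down 0): focus=P path=0 depth=1 children=['Z', 'E', 'I', 'K'] left=[] right=[] parent=V
Step 2 (up): focus=V path=root depth=0 children=['P'] (at root)
Step 3 (down 0): focus=P path=0 depth=1 children=['Z', 'E', 'I', 'K'] left=[] right=[] parent=V
Step 4 (down 1): focus=E path=0/1 depth=2 children=[] left=['Z'] right=['I', 'K'] parent=P
Step 5 (left): focus=Z path=0/0 depth=2 children=[] left=[] right=['E', 'I', 'K'] parent=P
Step 6 (right): focus=E path=0/1 depth=2 children=[] left=['Z'] right=['I', 'K'] parent=P

Answer: E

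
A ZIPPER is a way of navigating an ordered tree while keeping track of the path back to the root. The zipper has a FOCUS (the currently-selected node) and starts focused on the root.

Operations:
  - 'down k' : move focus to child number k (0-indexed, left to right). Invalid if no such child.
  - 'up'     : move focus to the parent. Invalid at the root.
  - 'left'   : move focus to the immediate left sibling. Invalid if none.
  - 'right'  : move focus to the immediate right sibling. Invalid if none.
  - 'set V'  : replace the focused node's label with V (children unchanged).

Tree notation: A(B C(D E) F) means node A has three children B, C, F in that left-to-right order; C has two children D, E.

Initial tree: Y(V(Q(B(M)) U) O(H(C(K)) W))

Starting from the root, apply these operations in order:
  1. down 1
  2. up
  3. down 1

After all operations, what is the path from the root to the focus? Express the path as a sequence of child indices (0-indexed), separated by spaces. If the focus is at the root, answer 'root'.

Answer: 1

Derivation:
Step 1 (down 1): focus=O path=1 depth=1 children=['H', 'W'] left=['V'] right=[] parent=Y
Step 2 (up): focus=Y path=root depth=0 children=['V', 'O'] (at root)
Step 3 (down 1): focus=O path=1 depth=1 children=['H', 'W'] left=['V'] right=[] parent=Y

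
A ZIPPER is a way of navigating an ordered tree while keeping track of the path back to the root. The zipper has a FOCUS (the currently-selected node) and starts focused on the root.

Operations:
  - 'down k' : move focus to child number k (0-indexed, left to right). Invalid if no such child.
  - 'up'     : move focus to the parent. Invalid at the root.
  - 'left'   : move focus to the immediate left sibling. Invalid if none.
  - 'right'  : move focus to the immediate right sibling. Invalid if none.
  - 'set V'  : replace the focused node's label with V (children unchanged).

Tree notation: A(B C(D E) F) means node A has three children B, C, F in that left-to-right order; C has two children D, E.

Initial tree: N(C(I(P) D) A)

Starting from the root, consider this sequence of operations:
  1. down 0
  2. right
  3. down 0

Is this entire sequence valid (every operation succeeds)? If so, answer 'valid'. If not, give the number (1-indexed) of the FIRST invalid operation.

Step 1 (down 0): focus=C path=0 depth=1 children=['I', 'D'] left=[] right=['A'] parent=N
Step 2 (right): focus=A path=1 depth=1 children=[] left=['C'] right=[] parent=N
Step 3 (down 0): INVALID

Answer: 3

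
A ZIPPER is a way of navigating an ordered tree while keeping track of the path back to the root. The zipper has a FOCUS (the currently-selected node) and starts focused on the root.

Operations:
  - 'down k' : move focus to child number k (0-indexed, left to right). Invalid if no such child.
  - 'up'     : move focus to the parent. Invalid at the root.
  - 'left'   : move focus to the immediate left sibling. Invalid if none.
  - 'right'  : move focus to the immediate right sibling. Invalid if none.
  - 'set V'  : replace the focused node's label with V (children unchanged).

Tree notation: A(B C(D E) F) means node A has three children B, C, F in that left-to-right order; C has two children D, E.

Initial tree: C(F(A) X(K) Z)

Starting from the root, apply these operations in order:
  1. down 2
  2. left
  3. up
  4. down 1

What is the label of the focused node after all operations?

Step 1 (down 2): focus=Z path=2 depth=1 children=[] left=['F', 'X'] right=[] parent=C
Step 2 (left): focus=X path=1 depth=1 children=['K'] left=['F'] right=['Z'] parent=C
Step 3 (up): focus=C path=root depth=0 children=['F', 'X', 'Z'] (at root)
Step 4 (down 1): focus=X path=1 depth=1 children=['K'] left=['F'] right=['Z'] parent=C

Answer: X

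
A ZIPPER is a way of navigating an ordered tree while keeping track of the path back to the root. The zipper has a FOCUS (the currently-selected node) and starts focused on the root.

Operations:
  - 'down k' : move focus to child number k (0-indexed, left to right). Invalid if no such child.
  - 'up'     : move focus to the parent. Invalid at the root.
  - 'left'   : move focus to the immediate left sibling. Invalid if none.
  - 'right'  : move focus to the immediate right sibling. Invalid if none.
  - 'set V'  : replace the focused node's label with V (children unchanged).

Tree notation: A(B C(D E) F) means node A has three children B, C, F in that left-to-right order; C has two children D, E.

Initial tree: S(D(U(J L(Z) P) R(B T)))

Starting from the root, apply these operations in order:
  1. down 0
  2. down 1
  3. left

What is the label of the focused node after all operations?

Step 1 (down 0): focus=D path=0 depth=1 children=['U', 'R'] left=[] right=[] parent=S
Step 2 (down 1): focus=R path=0/1 depth=2 children=['B', 'T'] left=['U'] right=[] parent=D
Step 3 (left): focus=U path=0/0 depth=2 children=['J', 'L', 'P'] left=[] right=['R'] parent=D

Answer: U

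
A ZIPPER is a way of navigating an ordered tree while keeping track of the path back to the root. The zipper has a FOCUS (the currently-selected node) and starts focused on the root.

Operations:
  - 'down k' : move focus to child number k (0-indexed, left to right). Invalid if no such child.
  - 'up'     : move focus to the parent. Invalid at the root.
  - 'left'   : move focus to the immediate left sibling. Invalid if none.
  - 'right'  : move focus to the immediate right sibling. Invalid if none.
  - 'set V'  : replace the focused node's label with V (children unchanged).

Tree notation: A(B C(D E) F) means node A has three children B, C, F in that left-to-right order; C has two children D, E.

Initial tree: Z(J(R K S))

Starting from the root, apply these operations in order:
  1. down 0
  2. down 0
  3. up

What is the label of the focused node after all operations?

Answer: J

Derivation:
Step 1 (down 0): focus=J path=0 depth=1 children=['R', 'K', 'S'] left=[] right=[] parent=Z
Step 2 (down 0): focus=R path=0/0 depth=2 children=[] left=[] right=['K', 'S'] parent=J
Step 3 (up): focus=J path=0 depth=1 children=['R', 'K', 'S'] left=[] right=[] parent=Z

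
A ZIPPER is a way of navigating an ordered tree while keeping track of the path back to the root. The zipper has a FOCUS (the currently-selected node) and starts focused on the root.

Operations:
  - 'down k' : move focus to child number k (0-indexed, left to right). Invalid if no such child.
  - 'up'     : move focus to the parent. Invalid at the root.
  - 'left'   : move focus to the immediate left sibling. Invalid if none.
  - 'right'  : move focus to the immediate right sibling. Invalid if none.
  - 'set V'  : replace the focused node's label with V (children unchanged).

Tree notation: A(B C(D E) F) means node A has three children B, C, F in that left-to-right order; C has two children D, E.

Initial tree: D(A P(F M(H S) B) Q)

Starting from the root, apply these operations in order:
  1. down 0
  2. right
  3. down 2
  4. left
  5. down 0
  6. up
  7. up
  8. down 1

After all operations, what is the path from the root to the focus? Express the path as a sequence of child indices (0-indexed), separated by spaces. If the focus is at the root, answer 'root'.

Answer: 1 1

Derivation:
Step 1 (down 0): focus=A path=0 depth=1 children=[] left=[] right=['P', 'Q'] parent=D
Step 2 (right): focus=P path=1 depth=1 children=['F', 'M', 'B'] left=['A'] right=['Q'] parent=D
Step 3 (down 2): focus=B path=1/2 depth=2 children=[] left=['F', 'M'] right=[] parent=P
Step 4 (left): focus=M path=1/1 depth=2 children=['H', 'S'] left=['F'] right=['B'] parent=P
Step 5 (down 0): focus=H path=1/1/0 depth=3 children=[] left=[] right=['S'] parent=M
Step 6 (up): focus=M path=1/1 depth=2 children=['H', 'S'] left=['F'] right=['B'] parent=P
Step 7 (up): focus=P path=1 depth=1 children=['F', 'M', 'B'] left=['A'] right=['Q'] parent=D
Step 8 (down 1): focus=M path=1/1 depth=2 children=['H', 'S'] left=['F'] right=['B'] parent=P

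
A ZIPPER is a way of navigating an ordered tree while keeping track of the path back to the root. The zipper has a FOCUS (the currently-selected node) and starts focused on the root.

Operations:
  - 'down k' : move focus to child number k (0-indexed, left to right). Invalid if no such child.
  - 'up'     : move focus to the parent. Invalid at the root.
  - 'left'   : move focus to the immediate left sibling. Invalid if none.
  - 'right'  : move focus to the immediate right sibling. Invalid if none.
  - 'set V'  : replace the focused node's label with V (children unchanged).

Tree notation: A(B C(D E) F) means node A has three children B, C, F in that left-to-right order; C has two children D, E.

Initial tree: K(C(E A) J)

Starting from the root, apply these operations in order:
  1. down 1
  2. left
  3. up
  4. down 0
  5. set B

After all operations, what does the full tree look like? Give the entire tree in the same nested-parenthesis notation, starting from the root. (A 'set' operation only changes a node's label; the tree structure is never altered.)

Answer: K(B(E A) J)

Derivation:
Step 1 (down 1): focus=J path=1 depth=1 children=[] left=['C'] right=[] parent=K
Step 2 (left): focus=C path=0 depth=1 children=['E', 'A'] left=[] right=['J'] parent=K
Step 3 (up): focus=K path=root depth=0 children=['C', 'J'] (at root)
Step 4 (down 0): focus=C path=0 depth=1 children=['E', 'A'] left=[] right=['J'] parent=K
Step 5 (set B): focus=B path=0 depth=1 children=['E', 'A'] left=[] right=['J'] parent=K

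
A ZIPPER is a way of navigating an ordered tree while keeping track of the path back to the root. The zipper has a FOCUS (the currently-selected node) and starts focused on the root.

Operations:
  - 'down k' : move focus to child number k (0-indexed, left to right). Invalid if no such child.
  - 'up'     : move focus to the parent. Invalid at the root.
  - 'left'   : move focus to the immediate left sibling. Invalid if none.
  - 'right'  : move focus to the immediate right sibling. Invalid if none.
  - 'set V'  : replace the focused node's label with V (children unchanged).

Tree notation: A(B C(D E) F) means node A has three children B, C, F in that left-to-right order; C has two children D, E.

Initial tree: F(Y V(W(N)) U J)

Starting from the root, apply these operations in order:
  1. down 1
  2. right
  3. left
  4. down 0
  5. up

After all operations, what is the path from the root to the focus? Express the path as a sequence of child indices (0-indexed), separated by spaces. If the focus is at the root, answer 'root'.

Step 1 (down 1): focus=V path=1 depth=1 children=['W'] left=['Y'] right=['U', 'J'] parent=F
Step 2 (right): focus=U path=2 depth=1 children=[] left=['Y', 'V'] right=['J'] parent=F
Step 3 (left): focus=V path=1 depth=1 children=['W'] left=['Y'] right=['U', 'J'] parent=F
Step 4 (down 0): focus=W path=1/0 depth=2 children=['N'] left=[] right=[] parent=V
Step 5 (up): focus=V path=1 depth=1 children=['W'] left=['Y'] right=['U', 'J'] parent=F

Answer: 1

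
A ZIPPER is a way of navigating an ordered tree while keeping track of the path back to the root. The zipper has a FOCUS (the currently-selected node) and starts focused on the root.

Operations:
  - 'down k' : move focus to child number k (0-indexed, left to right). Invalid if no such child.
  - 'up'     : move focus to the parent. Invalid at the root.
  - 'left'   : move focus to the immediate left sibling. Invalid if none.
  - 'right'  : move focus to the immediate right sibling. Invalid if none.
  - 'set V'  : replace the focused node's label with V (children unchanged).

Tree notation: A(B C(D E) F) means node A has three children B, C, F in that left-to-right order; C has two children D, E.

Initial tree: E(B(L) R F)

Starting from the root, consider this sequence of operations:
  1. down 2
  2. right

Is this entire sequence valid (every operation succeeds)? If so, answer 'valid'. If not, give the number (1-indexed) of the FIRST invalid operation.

Step 1 (down 2): focus=F path=2 depth=1 children=[] left=['B', 'R'] right=[] parent=E
Step 2 (right): INVALID

Answer: 2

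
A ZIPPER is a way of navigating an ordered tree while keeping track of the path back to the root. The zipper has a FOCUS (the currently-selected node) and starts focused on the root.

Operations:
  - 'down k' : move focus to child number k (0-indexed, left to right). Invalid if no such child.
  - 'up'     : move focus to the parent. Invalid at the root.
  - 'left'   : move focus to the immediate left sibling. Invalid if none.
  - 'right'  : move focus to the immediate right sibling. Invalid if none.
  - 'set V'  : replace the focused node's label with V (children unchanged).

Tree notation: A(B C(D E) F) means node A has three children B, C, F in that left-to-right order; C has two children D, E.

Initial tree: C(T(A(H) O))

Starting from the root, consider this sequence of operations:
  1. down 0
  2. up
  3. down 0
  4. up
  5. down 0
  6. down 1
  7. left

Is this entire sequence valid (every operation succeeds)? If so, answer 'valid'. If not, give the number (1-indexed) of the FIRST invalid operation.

Answer: valid

Derivation:
Step 1 (down 0): focus=T path=0 depth=1 children=['A', 'O'] left=[] right=[] parent=C
Step 2 (up): focus=C path=root depth=0 children=['T'] (at root)
Step 3 (down 0): focus=T path=0 depth=1 children=['A', 'O'] left=[] right=[] parent=C
Step 4 (up): focus=C path=root depth=0 children=['T'] (at root)
Step 5 (down 0): focus=T path=0 depth=1 children=['A', 'O'] left=[] right=[] parent=C
Step 6 (down 1): focus=O path=0/1 depth=2 children=[] left=['A'] right=[] parent=T
Step 7 (left): focus=A path=0/0 depth=2 children=['H'] left=[] right=['O'] parent=T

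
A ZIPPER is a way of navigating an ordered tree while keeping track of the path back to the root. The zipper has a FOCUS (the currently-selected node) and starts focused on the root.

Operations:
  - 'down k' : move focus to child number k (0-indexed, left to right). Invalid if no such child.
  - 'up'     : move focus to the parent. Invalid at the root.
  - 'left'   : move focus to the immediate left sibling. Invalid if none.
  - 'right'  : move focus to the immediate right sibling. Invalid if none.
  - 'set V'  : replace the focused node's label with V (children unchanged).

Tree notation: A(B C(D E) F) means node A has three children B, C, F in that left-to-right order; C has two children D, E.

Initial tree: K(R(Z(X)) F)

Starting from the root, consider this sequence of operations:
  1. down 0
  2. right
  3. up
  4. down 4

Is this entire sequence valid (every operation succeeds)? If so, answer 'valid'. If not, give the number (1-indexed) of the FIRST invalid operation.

Step 1 (down 0): focus=R path=0 depth=1 children=['Z'] left=[] right=['F'] parent=K
Step 2 (right): focus=F path=1 depth=1 children=[] left=['R'] right=[] parent=K
Step 3 (up): focus=K path=root depth=0 children=['R', 'F'] (at root)
Step 4 (down 4): INVALID

Answer: 4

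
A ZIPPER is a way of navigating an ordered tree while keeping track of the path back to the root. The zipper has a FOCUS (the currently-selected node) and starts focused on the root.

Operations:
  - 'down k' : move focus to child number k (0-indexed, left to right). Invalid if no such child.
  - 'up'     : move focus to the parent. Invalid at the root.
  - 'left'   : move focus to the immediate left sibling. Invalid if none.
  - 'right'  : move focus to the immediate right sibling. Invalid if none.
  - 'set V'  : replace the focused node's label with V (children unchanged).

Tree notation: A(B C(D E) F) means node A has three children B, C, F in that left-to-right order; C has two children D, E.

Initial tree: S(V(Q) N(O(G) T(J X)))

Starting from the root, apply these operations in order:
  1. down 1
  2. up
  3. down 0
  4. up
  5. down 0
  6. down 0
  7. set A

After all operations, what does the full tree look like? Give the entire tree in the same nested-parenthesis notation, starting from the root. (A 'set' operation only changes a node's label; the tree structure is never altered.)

Answer: S(V(A) N(O(G) T(J X)))

Derivation:
Step 1 (down 1): focus=N path=1 depth=1 children=['O', 'T'] left=['V'] right=[] parent=S
Step 2 (up): focus=S path=root depth=0 children=['V', 'N'] (at root)
Step 3 (down 0): focus=V path=0 depth=1 children=['Q'] left=[] right=['N'] parent=S
Step 4 (up): focus=S path=root depth=0 children=['V', 'N'] (at root)
Step 5 (down 0): focus=V path=0 depth=1 children=['Q'] left=[] right=['N'] parent=S
Step 6 (down 0): focus=Q path=0/0 depth=2 children=[] left=[] right=[] parent=V
Step 7 (set A): focus=A path=0/0 depth=2 children=[] left=[] right=[] parent=V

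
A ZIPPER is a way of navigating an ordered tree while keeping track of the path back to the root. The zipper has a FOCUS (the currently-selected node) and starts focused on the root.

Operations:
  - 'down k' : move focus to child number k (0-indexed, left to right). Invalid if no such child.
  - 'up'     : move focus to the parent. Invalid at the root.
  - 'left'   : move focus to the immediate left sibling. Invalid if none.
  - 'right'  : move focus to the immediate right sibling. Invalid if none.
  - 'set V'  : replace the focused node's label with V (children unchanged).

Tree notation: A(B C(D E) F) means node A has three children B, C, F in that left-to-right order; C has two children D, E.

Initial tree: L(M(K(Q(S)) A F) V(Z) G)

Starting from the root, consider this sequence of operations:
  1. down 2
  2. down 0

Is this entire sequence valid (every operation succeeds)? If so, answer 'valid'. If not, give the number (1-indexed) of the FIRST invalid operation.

Answer: 2

Derivation:
Step 1 (down 2): focus=G path=2 depth=1 children=[] left=['M', 'V'] right=[] parent=L
Step 2 (down 0): INVALID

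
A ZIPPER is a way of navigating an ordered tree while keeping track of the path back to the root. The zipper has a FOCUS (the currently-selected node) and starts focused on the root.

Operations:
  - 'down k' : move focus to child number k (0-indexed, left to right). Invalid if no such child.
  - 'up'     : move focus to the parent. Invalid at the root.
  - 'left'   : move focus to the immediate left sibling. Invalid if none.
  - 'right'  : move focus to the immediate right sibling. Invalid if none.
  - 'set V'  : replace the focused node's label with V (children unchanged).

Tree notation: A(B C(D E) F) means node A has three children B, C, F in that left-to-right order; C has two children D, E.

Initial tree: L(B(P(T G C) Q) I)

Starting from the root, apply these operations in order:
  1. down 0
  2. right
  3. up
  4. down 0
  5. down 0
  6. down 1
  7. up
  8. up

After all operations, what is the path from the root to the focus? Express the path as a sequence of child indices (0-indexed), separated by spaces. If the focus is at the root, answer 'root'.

Step 1 (down 0): focus=B path=0 depth=1 children=['P', 'Q'] left=[] right=['I'] parent=L
Step 2 (right): focus=I path=1 depth=1 children=[] left=['B'] right=[] parent=L
Step 3 (up): focus=L path=root depth=0 children=['B', 'I'] (at root)
Step 4 (down 0): focus=B path=0 depth=1 children=['P', 'Q'] left=[] right=['I'] parent=L
Step 5 (down 0): focus=P path=0/0 depth=2 children=['T', 'G', 'C'] left=[] right=['Q'] parent=B
Step 6 (down 1): focus=G path=0/0/1 depth=3 children=[] left=['T'] right=['C'] parent=P
Step 7 (up): focus=P path=0/0 depth=2 children=['T', 'G', 'C'] left=[] right=['Q'] parent=B
Step 8 (up): focus=B path=0 depth=1 children=['P', 'Q'] left=[] right=['I'] parent=L

Answer: 0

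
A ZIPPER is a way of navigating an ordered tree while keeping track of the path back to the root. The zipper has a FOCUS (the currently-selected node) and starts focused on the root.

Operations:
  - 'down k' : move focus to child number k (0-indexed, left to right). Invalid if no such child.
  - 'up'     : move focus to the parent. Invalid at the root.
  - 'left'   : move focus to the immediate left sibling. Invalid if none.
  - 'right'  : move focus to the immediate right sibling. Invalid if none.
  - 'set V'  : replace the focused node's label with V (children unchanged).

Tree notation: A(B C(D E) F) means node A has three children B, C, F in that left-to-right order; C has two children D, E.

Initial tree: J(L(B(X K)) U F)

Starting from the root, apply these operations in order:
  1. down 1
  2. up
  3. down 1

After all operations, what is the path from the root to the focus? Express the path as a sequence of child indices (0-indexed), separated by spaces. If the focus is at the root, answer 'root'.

Answer: 1

Derivation:
Step 1 (down 1): focus=U path=1 depth=1 children=[] left=['L'] right=['F'] parent=J
Step 2 (up): focus=J path=root depth=0 children=['L', 'U', 'F'] (at root)
Step 3 (down 1): focus=U path=1 depth=1 children=[] left=['L'] right=['F'] parent=J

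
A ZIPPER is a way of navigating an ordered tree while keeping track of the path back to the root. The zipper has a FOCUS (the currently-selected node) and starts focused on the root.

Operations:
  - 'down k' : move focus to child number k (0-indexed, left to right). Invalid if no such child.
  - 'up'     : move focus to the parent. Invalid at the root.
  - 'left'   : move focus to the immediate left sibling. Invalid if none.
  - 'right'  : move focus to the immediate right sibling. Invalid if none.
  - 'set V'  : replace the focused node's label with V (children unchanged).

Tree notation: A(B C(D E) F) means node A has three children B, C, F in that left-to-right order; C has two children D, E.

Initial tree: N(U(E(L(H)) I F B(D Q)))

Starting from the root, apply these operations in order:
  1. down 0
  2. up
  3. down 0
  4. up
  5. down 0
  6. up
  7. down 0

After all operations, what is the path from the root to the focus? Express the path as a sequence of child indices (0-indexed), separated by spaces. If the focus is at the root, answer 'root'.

Step 1 (down 0): focus=U path=0 depth=1 children=['E', 'I', 'F', 'B'] left=[] right=[] parent=N
Step 2 (up): focus=N path=root depth=0 children=['U'] (at root)
Step 3 (down 0): focus=U path=0 depth=1 children=['E', 'I', 'F', 'B'] left=[] right=[] parent=N
Step 4 (up): focus=N path=root depth=0 children=['U'] (at root)
Step 5 (down 0): focus=U path=0 depth=1 children=['E', 'I', 'F', 'B'] left=[] right=[] parent=N
Step 6 (up): focus=N path=root depth=0 children=['U'] (at root)
Step 7 (down 0): focus=U path=0 depth=1 children=['E', 'I', 'F', 'B'] left=[] right=[] parent=N

Answer: 0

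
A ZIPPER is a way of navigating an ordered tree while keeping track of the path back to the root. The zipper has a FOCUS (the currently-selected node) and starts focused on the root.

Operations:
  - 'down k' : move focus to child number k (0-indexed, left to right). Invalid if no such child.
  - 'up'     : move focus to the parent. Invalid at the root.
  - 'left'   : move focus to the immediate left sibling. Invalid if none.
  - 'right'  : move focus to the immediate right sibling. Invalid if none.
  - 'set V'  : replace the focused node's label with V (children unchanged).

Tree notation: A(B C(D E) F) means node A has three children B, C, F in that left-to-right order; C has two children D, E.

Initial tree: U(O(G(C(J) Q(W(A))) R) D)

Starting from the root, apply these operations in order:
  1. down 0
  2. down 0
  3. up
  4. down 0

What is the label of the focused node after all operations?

Answer: G

Derivation:
Step 1 (down 0): focus=O path=0 depth=1 children=['G', 'R'] left=[] right=['D'] parent=U
Step 2 (down 0): focus=G path=0/0 depth=2 children=['C', 'Q'] left=[] right=['R'] parent=O
Step 3 (up): focus=O path=0 depth=1 children=['G', 'R'] left=[] right=['D'] parent=U
Step 4 (down 0): focus=G path=0/0 depth=2 children=['C', 'Q'] left=[] right=['R'] parent=O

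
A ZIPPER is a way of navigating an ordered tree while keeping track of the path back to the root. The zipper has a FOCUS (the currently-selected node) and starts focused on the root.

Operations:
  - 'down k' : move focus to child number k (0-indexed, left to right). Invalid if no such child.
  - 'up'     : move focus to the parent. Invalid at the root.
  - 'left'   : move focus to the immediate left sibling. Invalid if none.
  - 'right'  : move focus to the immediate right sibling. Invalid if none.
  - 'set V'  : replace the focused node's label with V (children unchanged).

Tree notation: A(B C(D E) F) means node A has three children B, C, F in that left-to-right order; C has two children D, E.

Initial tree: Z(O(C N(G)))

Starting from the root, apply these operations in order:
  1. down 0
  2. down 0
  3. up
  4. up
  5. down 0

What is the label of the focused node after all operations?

Answer: O

Derivation:
Step 1 (down 0): focus=O path=0 depth=1 children=['C', 'N'] left=[] right=[] parent=Z
Step 2 (down 0): focus=C path=0/0 depth=2 children=[] left=[] right=['N'] parent=O
Step 3 (up): focus=O path=0 depth=1 children=['C', 'N'] left=[] right=[] parent=Z
Step 4 (up): focus=Z path=root depth=0 children=['O'] (at root)
Step 5 (down 0): focus=O path=0 depth=1 children=['C', 'N'] left=[] right=[] parent=Z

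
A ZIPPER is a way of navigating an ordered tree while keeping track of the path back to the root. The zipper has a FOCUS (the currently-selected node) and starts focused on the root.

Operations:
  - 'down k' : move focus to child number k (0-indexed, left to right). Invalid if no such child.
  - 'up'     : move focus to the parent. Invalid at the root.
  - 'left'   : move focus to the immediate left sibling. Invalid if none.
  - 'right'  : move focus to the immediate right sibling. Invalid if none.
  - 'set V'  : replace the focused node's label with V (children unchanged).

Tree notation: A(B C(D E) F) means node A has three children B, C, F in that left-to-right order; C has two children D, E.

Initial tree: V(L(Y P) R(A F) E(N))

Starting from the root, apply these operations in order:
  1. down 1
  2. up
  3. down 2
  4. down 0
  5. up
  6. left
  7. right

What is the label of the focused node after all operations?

Step 1 (down 1): focus=R path=1 depth=1 children=['A', 'F'] left=['L'] right=['E'] parent=V
Step 2 (up): focus=V path=root depth=0 children=['L', 'R', 'E'] (at root)
Step 3 (down 2): focus=E path=2 depth=1 children=['N'] left=['L', 'R'] right=[] parent=V
Step 4 (down 0): focus=N path=2/0 depth=2 children=[] left=[] right=[] parent=E
Step 5 (up): focus=E path=2 depth=1 children=['N'] left=['L', 'R'] right=[] parent=V
Step 6 (left): focus=R path=1 depth=1 children=['A', 'F'] left=['L'] right=['E'] parent=V
Step 7 (right): focus=E path=2 depth=1 children=['N'] left=['L', 'R'] right=[] parent=V

Answer: E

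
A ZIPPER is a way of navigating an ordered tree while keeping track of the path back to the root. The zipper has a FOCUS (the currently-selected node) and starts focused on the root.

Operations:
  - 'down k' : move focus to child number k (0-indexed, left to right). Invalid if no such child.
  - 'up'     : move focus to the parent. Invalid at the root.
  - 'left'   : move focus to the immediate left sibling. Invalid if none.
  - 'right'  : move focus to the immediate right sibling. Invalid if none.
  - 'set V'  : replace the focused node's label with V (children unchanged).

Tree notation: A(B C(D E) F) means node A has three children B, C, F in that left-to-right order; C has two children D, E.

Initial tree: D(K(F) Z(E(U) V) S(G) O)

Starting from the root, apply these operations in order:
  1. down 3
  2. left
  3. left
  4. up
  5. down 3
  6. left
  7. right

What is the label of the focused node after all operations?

Step 1 (down 3): focus=O path=3 depth=1 children=[] left=['K', 'Z', 'S'] right=[] parent=D
Step 2 (left): focus=S path=2 depth=1 children=['G'] left=['K', 'Z'] right=['O'] parent=D
Step 3 (left): focus=Z path=1 depth=1 children=['E', 'V'] left=['K'] right=['S', 'O'] parent=D
Step 4 (up): focus=D path=root depth=0 children=['K', 'Z', 'S', 'O'] (at root)
Step 5 (down 3): focus=O path=3 depth=1 children=[] left=['K', 'Z', 'S'] right=[] parent=D
Step 6 (left): focus=S path=2 depth=1 children=['G'] left=['K', 'Z'] right=['O'] parent=D
Step 7 (right): focus=O path=3 depth=1 children=[] left=['K', 'Z', 'S'] right=[] parent=D

Answer: O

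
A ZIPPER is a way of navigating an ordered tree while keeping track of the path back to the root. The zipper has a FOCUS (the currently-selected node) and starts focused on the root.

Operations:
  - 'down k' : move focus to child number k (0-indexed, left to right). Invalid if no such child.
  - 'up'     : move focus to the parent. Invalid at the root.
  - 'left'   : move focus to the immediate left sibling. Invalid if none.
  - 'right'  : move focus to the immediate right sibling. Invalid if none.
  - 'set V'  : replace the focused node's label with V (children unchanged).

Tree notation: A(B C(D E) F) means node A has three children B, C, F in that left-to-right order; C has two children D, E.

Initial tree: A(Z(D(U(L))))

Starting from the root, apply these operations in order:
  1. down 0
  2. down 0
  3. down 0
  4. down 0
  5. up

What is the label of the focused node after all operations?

Step 1 (down 0): focus=Z path=0 depth=1 children=['D'] left=[] right=[] parent=A
Step 2 (down 0): focus=D path=0/0 depth=2 children=['U'] left=[] right=[] parent=Z
Step 3 (down 0): focus=U path=0/0/0 depth=3 children=['L'] left=[] right=[] parent=D
Step 4 (down 0): focus=L path=0/0/0/0 depth=4 children=[] left=[] right=[] parent=U
Step 5 (up): focus=U path=0/0/0 depth=3 children=['L'] left=[] right=[] parent=D

Answer: U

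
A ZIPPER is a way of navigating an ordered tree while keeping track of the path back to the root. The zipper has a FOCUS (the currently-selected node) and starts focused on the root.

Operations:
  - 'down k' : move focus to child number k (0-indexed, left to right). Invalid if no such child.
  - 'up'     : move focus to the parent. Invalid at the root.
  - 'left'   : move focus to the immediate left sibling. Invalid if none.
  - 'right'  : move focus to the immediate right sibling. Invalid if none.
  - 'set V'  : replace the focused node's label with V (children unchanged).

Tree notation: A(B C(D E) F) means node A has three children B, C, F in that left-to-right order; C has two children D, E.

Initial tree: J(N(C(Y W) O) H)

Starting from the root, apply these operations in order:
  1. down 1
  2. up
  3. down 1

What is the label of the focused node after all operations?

Answer: H

Derivation:
Step 1 (down 1): focus=H path=1 depth=1 children=[] left=['N'] right=[] parent=J
Step 2 (up): focus=J path=root depth=0 children=['N', 'H'] (at root)
Step 3 (down 1): focus=H path=1 depth=1 children=[] left=['N'] right=[] parent=J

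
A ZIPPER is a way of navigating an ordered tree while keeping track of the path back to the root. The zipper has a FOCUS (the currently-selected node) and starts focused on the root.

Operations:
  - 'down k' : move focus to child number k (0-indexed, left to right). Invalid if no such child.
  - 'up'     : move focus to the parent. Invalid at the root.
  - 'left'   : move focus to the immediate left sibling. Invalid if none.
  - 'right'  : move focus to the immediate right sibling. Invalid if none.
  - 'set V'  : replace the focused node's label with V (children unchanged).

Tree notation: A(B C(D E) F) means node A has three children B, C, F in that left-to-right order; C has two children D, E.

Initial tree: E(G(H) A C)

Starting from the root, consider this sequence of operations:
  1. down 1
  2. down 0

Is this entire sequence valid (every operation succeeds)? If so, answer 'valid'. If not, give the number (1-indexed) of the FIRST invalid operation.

Answer: 2

Derivation:
Step 1 (down 1): focus=A path=1 depth=1 children=[] left=['G'] right=['C'] parent=E
Step 2 (down 0): INVALID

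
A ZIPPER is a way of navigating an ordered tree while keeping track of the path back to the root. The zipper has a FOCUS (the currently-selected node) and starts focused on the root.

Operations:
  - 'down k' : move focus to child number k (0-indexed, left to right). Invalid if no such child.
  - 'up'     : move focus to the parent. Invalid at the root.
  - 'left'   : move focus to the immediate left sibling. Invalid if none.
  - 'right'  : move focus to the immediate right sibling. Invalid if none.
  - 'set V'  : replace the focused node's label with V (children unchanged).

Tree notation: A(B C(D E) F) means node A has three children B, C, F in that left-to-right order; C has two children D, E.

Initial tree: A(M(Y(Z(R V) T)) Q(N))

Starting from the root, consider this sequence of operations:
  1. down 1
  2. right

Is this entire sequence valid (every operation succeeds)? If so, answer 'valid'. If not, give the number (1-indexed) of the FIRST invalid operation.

Step 1 (down 1): focus=Q path=1 depth=1 children=['N'] left=['M'] right=[] parent=A
Step 2 (right): INVALID

Answer: 2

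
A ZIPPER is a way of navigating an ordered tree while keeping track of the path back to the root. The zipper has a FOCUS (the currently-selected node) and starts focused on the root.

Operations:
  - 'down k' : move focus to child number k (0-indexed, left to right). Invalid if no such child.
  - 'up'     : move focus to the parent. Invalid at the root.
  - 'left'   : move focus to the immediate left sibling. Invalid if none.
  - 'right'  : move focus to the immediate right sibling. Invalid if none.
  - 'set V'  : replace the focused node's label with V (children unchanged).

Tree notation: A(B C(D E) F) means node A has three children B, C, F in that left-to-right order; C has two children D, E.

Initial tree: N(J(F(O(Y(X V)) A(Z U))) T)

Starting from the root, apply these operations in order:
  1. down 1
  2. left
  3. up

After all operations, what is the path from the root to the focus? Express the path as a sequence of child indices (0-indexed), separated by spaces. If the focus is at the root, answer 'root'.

Step 1 (down 1): focus=T path=1 depth=1 children=[] left=['J'] right=[] parent=N
Step 2 (left): focus=J path=0 depth=1 children=['F'] left=[] right=['T'] parent=N
Step 3 (up): focus=N path=root depth=0 children=['J', 'T'] (at root)

Answer: root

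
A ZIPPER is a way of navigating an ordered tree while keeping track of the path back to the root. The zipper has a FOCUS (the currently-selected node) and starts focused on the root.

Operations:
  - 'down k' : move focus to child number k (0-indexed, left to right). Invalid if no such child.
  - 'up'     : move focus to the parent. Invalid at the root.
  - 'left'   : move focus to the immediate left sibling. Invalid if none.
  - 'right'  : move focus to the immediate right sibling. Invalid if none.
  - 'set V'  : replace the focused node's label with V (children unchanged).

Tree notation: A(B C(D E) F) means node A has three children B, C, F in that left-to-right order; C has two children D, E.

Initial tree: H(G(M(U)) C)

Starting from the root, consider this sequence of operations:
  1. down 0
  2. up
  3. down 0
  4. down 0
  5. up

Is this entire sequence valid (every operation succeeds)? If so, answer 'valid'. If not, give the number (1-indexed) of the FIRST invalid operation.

Answer: valid

Derivation:
Step 1 (down 0): focus=G path=0 depth=1 children=['M'] left=[] right=['C'] parent=H
Step 2 (up): focus=H path=root depth=0 children=['G', 'C'] (at root)
Step 3 (down 0): focus=G path=0 depth=1 children=['M'] left=[] right=['C'] parent=H
Step 4 (down 0): focus=M path=0/0 depth=2 children=['U'] left=[] right=[] parent=G
Step 5 (up): focus=G path=0 depth=1 children=['M'] left=[] right=['C'] parent=H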